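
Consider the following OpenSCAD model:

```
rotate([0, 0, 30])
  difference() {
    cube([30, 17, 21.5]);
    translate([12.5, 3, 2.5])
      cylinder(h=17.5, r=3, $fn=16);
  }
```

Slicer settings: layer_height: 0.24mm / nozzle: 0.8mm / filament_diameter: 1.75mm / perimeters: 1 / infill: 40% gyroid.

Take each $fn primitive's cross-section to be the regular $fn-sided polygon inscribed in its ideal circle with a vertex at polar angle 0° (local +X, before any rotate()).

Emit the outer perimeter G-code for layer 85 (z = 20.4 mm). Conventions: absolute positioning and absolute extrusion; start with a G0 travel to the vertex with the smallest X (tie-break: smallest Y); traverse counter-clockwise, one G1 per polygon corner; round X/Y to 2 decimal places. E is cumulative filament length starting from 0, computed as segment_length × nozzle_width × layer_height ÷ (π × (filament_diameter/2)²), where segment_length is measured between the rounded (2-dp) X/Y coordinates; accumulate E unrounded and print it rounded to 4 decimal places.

G0 X-8.50 Y14.72 Z20.40
G1 X0.00 Y0.00 E1.3568
G1 X25.98 Y15.00 E3.7515
G1 X17.48 Y29.72 E5.1084
G1 X-8.50 Y14.72 E7.5030

At z = 20.4 mm: the cube is present — its section is the full 30×17 rectangle; the cylinder at (12.5, 3) is not intersected at this z (z outside [2.5, 20]); After the difference (first − rest): none of the subtracted shapes is present at this height, so the 30×17 cube is unchanged — 1 connected region; (rotated 30° about Z; rotation is an isometry so areas/perimeters/island counts are preserved). The outline is a single polygon with 4 vertices. Extrusion per mm of travel: 0.8 × 0.24 / (π × 0.875²) = 0.079824. Accumulating E over each segment gives final E = 7.5030.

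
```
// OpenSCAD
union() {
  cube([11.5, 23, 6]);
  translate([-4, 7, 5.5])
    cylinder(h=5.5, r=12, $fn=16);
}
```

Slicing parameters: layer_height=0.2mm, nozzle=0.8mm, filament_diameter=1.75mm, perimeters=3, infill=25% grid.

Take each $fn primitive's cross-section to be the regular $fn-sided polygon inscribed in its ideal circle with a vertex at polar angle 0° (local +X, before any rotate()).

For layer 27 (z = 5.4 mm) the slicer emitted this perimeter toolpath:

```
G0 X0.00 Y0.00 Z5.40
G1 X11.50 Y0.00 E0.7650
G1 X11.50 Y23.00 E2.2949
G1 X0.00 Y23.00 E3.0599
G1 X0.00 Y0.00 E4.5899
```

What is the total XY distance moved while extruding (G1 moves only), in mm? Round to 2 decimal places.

69.00 mm

Sum the Euclidean lengths of each G1 segment: total = 69.00 mm.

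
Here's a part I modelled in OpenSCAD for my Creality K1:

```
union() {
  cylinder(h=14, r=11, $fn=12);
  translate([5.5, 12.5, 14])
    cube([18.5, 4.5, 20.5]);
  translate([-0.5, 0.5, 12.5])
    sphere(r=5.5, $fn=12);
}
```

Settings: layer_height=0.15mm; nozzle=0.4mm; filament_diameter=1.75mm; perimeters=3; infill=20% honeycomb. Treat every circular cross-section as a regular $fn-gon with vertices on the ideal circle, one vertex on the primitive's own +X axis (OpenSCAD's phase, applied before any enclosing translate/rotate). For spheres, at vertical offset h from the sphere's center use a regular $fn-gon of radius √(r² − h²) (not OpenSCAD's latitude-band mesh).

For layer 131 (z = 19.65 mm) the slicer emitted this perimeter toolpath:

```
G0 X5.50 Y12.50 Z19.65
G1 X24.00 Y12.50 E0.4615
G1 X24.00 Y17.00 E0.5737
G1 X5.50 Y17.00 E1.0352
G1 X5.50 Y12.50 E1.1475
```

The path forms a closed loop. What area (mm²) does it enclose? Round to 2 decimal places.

Apply the shoelace formula to the sequence of (X, Y) vertices; enclosed area = 83.25 mm².

83.25 mm²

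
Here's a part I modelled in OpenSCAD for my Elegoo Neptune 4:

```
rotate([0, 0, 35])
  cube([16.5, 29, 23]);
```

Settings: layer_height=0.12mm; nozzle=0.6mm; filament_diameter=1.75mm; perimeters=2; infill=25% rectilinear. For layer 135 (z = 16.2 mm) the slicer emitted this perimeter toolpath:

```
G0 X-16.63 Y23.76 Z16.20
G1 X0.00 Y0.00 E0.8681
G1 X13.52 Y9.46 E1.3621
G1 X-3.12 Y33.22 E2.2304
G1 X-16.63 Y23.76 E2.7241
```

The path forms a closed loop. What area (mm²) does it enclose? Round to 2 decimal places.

Apply the shoelace formula to the sequence of (X, Y) vertices; enclosed area = 478.48 mm².

478.48 mm²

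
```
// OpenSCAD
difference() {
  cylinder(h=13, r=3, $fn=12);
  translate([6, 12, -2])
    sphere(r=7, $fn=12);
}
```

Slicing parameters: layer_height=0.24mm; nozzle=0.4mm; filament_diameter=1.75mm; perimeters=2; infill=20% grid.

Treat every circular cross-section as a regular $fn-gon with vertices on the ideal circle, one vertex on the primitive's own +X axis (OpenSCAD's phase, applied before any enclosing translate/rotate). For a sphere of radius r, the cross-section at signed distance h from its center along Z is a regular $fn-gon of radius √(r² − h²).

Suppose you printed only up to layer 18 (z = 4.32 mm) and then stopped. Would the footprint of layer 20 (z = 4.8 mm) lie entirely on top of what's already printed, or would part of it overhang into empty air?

Compare the two slices. At z = 4.32: the r=3 cylinder gives a regular 12-gon of circumradius 3 (constant along its height) (area = (12/2)·3.000²·sin(360°/12) = 27.00 mm²); the r=7 sphere at (6, 12) slices to a regular 12-gon of circumradius 3.010 (√(r²−h²) with h=6.32 from center) (area = (12/2)·3.010²·sin(360°/12) = 27.17 mm²); After the difference (first − rest): starting from the r=3 cylinder (27.00 mm²), the r=7 sphere at (6, 12) misses the remaining region (no effect) — area = 27.00 mm². At z = 4.8: the cylinder: section is a regular 12-gon, circumradius r=3 (area = (12/2)·3.000²·sin(360°/12) = 27.00 mm²); the r=7 sphere at (6, 12) contributes a regular 12-gon of circumradius √(7²−6.8²) = 1.661 (area = (12/2)·1.661²·sin(360°/12) = 8.28 mm²); Subtracting the remaining from the first: starting from the r=3 cylinder (27.00 mm²), the r=7 sphere at (6, 12) misses the remaining region (no effect) — area = 27.00 mm². Checking containment: the cross-section at z = 4.8 is a subset of the cross-section at z = 4.32.

entirely on top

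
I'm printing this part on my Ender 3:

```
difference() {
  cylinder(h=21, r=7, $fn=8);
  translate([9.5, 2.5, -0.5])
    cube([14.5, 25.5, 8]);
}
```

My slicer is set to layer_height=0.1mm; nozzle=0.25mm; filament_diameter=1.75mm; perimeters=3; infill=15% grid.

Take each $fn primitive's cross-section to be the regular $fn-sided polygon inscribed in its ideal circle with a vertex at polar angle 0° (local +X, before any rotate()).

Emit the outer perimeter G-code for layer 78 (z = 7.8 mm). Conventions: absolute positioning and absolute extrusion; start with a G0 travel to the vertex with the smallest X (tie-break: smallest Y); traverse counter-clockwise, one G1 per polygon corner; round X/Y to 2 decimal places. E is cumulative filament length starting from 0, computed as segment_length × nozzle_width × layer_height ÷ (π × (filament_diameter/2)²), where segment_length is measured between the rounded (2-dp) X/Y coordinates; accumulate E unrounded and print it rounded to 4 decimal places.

G0 X-7.00 Y0.00 Z7.80
G1 X-4.95 Y-4.95 E0.0557
G1 X0.00 Y-7.00 E0.1114
G1 X4.95 Y-4.95 E0.1671
G1 X7.00 Y0.00 E0.2227
G1 X4.95 Y4.95 E0.2784
G1 X0.00 Y7.00 E0.3341
G1 X-4.95 Y4.95 E0.3898
G1 X-7.00 Y0.00 E0.4455

At z = 7.8 mm: the r=7 cylinder contributes a regular 8-gon of circumradius 7; the cube at (9.5, 2.5) does not reach this height (z outside [-0.5, 7.5]); Subtracting the remaining from the first: none of the subtracted shapes is present at this height, so the r=7 cylinder is unchanged — 1 connected region. The outline is a single polygon with 8 vertices. Extrusion per mm of travel: 0.25 × 0.1 / (π × 0.875²) = 0.010394. Accumulating E over each segment gives final E = 0.4455.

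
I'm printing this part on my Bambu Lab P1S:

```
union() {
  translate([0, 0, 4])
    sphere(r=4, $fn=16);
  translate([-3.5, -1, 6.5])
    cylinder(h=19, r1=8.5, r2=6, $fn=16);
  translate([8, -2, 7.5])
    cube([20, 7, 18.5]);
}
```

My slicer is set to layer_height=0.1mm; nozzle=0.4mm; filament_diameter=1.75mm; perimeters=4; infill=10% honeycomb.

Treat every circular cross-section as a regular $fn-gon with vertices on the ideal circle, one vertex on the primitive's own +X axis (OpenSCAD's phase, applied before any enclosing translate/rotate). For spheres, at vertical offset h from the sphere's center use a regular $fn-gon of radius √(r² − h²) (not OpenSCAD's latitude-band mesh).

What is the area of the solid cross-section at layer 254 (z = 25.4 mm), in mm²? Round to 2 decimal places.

250.70 mm²

At z = 25.4 mm: the sphere is not intersected at this z (|z−center|=21.400 > r=4); the cone at (-3.5, -1) (r1=8.5→r2=6) has section circumradius 6.013 here — a regular 16-gon (area = (16/2)·6.013²·sin(360°/16) = 110.70 mm²); the cube at (8, -2) (footprint 20×7) is included at this height (area 140.00 mm²); Merging all regions: the 2 present regions are separate (no shared area or edge), so areas and boundary lengths simply add and each stays a separate island — area = 250.70 mm². Overall, the cross-section has 2 separate islands. Net area = 250.70 mm².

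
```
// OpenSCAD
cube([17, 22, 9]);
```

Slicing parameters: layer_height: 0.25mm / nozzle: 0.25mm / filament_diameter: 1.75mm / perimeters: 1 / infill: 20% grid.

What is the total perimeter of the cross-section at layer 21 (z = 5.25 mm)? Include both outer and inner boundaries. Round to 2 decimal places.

78.00 mm

At z = 5.25 mm: the cube (footprint 17×22) is included at this height (perimeter 78.00 mm). Overall, the cross-section is a single solid region. Total boundary length (outer) = 78.00 mm.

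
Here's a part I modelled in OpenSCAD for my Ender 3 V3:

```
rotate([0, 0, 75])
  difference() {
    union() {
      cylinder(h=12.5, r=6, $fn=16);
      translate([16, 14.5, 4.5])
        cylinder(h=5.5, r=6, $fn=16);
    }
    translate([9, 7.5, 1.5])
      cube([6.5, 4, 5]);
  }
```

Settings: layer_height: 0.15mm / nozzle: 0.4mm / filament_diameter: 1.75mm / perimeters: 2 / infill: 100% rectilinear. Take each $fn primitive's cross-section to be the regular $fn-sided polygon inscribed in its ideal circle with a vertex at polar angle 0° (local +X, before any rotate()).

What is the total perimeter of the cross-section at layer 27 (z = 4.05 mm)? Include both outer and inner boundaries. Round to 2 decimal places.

37.46 mm

At z = 4.05 mm: the r=6 cylinder gives a regular 16-gon of circumradius 6 (constant along its height) (perimeter = 2·16·6.000·sin(180°/16) = 37.46 mm); the cylinder at (16, 14.5) does not reach this height (z outside [4.5, 10]); Merging all regions: only the r=6 cylinder is present, so the union is just that shape — boundary = 37.46 mm; the cube at (9, 7.5) (footprint 6.5×4) is included at this height (perimeter 21.00 mm); Taking the first minus the rest: starting from the result so far, the 6.5×4 cube at (9, 7.5) misses the remaining region (no effect) — boundary = 37.46 mm; (whole slice rotated 75° about Z — lengths, areas and connectivity unchanged). Overall, the cross-section is a single solid region. Total boundary length (outer) = 37.46 mm.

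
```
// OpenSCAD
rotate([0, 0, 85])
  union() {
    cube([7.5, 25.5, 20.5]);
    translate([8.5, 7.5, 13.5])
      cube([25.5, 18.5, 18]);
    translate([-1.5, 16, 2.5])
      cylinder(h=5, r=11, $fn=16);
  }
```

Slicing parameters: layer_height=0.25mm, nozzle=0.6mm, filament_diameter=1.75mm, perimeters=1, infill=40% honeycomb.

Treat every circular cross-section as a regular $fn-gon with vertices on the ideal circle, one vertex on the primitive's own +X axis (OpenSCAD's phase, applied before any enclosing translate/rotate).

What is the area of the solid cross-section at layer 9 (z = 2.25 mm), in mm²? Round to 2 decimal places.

At z = 2.25 mm: the cube (footprint 7.5×25.5) is included at this height (area 191.25 mm²); the cube at (8.5, 7.5) is not intersected at this z (z outside [13.5, 31.5]); the cylinder at (-1.5, 16) is absent (z outside [2.5, 7.5]); Taking the union: only the 7.5×25.5 cube is present, so the union is just that shape — area = 191.25 mm²; (whole slice rotated 85° about Z — lengths, areas and connectivity unchanged). Overall, the cross-section is a single solid region. Net area = 191.25 mm².

191.25 mm²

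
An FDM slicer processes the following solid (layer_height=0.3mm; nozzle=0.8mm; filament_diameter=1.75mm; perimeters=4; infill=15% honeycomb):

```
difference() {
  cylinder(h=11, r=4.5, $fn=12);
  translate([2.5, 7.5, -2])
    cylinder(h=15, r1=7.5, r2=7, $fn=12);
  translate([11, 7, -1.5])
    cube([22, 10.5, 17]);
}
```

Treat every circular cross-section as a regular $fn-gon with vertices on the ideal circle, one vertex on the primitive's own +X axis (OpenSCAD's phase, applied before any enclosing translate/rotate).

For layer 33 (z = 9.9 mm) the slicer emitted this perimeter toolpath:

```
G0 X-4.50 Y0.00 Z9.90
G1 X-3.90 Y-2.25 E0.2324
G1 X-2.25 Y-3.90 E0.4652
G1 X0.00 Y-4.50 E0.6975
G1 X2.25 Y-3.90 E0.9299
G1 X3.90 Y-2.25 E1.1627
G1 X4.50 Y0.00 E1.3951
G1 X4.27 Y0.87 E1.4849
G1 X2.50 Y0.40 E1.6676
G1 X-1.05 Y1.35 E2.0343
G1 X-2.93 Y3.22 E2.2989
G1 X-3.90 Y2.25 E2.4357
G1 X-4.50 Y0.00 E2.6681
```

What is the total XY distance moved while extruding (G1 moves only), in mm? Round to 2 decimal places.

26.74 mm

Sum the Euclidean lengths of each G1 segment: total = 26.74 mm.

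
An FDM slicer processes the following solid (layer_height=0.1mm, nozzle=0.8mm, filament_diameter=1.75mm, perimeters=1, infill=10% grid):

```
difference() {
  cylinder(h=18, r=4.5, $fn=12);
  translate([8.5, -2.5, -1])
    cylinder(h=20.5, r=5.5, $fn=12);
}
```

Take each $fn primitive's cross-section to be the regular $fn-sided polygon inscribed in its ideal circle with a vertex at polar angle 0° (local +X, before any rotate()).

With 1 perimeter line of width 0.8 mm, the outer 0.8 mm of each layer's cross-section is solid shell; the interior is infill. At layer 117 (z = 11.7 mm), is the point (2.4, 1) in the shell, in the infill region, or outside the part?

infill

At z = 11.7 mm: the r=4.5 cylinder contributes a regular 12-gon of circumradius 4.5; the cylinder at (8.5, -2.5): section is a regular 12-gon, circumradius r=5.5; Subtracting the remaining from the first: starting from the r=4.5 cylinder, the r=5.5 cylinder at (8.5, -2.5) partially overlaps it — only the 2.60 mm² overlap (of its 90.75 mm²) is removed, clipping the outline — 1 connected region. Overall, the cross-section is a single solid region. The nearest boundary edge runs (4.29, 0.80)→(3.74, 0.25); distance from the point to it = 1.53 mm. The point is inside the cross-section and 1.53 mm from the nearest boundary — more than the 0.8 mm shell width (1 × 0.8), so it's in the infill interior.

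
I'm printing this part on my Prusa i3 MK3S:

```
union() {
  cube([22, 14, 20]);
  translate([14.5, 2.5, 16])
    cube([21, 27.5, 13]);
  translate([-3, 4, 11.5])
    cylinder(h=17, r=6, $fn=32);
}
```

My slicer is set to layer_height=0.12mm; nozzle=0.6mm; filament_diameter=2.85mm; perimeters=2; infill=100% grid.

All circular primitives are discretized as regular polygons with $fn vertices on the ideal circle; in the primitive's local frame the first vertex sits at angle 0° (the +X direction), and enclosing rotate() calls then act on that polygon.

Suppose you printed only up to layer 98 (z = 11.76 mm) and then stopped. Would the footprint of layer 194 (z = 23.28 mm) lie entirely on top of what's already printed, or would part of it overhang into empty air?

Compare the two slices. At z = 11.76: the cube is present — its section is the full 22×14 rectangle (area 308.00 mm²); the cube at (14.5, 2.5) does not reach this height (z outside [16, 29]); the r=6 cylinder at (-3, 4) gives a regular 32-gon of circumradius 6 (constant along its height) (area = (32/2)·6.000²·sin(360°/32) = 112.37 mm²); Merging all regions: the regions partially overlap — summed areas 420.37 mm² minus the doubly-counted overlap 20.93 mm² gives 399.44 mm² — area = 399.44 mm². At z = 23.28: the cube does not reach this height (z outside [0, 20]); the cube at (14.5, 2.5) (footprint 21×27.5) is included at this height (area 577.50 mm²); the cylinder at (-3, 4): section is a regular 32-gon, circumradius r=6 (area = (32/2)·6.000²·sin(360°/32) = 112.37 mm²); Merging all regions: the 2 present regions are separate (no shared area or edge), so areas and boundary lengths simply add and each stays a separate island — area = 689.87 mm². Checking containment: at z = 23.28 the cross-section extends beyond the z = 11.76 cross-section by about 491.25 mm².

part overhangs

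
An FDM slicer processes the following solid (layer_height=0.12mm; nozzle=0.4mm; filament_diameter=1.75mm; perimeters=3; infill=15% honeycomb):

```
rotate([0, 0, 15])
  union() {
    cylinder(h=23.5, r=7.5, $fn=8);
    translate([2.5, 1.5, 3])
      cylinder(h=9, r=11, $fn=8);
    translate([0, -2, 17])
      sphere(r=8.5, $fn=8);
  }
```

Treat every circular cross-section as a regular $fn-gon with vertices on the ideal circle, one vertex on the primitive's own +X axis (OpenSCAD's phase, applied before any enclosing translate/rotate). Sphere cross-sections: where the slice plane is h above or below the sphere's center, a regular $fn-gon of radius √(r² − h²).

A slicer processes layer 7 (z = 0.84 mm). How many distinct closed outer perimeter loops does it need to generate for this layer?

1

At z = 0.84 mm: the cylinder: section is a regular 8-gon, circumradius r=7.5; the cylinder at (2.5, 1.5) is absent (z outside [3, 12]); the sphere at (0, -2) is not intersected at this z (|z−center|=16.160 > r=8.5); Combining (union): only the r=7.5 cylinder is present, so the union is just that shape — 1 connected region; (rotated 15° about Z; rotation is an isometry so areas/perimeters/island counts are preserved). The result has 1 disconnected region.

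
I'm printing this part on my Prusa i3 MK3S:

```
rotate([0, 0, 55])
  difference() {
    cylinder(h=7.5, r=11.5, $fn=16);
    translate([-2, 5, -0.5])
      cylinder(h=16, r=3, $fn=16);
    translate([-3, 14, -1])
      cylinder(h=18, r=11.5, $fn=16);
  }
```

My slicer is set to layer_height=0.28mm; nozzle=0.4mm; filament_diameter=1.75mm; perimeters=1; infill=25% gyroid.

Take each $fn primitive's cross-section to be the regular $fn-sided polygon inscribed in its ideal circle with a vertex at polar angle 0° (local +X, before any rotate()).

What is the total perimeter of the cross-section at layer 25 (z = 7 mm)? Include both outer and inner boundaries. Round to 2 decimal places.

At z = 7 mm: the r=11.5 cylinder gives a regular 16-gon of circumradius 11.5 (constant along its height) (perimeter = 2·16·11.500·sin(180°/16) = 71.79 mm); the r=3 cylinder at (-2, 5) gives a regular 16-gon of circumradius 3 (constant along its height) (perimeter = 2·16·3.000·sin(180°/16) = 18.73 mm); the cylinder at (-3, 14): section is a regular 16-gon, circumradius r=11.5 (perimeter = 2·16·11.500·sin(180°/16) = 71.79 mm); Subtracting the remaining from the first: starting from the r=11.5 cylinder, the r=3 cylinder at (-2, 5) lies wholly inside it (removes its full 27.55 mm² and its 18.73 mm outline becomes a hole wall); the r=11.5 cylinder at (-3, 14) partially overlaps it — only the 76.98 mm² overlap (of its 404.88 mm²) is removed, clipping the outline — boundary = 72.23 mm; (rotated 55° about Z; rotation is an isometry so areas/perimeters/island counts are preserved). Overall, the cross-section is a single solid region. Total boundary length (outer) = 72.23 mm.

72.23 mm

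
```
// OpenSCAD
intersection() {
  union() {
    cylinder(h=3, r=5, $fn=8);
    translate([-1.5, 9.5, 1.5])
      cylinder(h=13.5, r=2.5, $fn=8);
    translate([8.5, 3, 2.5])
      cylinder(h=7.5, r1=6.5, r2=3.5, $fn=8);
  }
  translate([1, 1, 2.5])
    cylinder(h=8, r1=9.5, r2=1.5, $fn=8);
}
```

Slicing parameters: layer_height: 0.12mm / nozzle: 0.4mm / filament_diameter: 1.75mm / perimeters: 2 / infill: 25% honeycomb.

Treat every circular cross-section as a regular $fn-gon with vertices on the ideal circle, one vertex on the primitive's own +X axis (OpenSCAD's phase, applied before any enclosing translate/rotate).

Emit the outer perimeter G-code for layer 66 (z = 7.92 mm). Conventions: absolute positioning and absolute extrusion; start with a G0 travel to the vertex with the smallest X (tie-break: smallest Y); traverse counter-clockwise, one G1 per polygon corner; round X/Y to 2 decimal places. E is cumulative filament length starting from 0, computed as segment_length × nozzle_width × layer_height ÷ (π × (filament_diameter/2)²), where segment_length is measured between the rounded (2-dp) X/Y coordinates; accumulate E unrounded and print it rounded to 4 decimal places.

G0 X4.17 Y3.00 Z7.92
G1 X5.04 Y0.90 E0.0454
G1 X5.08 Y1.00 E0.0475
G1 X4.21 Y3.10 E0.0929
G1 X4.17 Y3.00 E0.0950

At z = 7.92 mm: the cylinder is absent (z outside [0, 3]); the r=2.5 cylinder at (-1.5, 9.5) contributes a regular 8-gon of circumradius 2.5; the cone at (8.5, 3): at t=0.723 of its height the radius interpolates to r₁+(r₂−r₁)t = 4.332, giving a regular 8-gon of that circumradius; Combining (union): the 2 present regions are separate (no shared area or edge), so areas and boundary lengths simply add and each stays a separate island — 2 connected regions; the cone at (1, 1) contributes a regular 8-gon of circumradius 4.080 (interpolated between r1=9.5 and r2=1.5 at t=0.677); After intersecting: the cone at (1, 1) partially overlaps the result so far; clipping to the common part keeps 0.18 mm² — 1 connected region. The outline is a single polygon with 4 vertices. Extrusion per mm of travel: 0.4 × 0.12 / (π × 0.875²) = 0.019956. Accumulating E over each segment gives final E = 0.0950.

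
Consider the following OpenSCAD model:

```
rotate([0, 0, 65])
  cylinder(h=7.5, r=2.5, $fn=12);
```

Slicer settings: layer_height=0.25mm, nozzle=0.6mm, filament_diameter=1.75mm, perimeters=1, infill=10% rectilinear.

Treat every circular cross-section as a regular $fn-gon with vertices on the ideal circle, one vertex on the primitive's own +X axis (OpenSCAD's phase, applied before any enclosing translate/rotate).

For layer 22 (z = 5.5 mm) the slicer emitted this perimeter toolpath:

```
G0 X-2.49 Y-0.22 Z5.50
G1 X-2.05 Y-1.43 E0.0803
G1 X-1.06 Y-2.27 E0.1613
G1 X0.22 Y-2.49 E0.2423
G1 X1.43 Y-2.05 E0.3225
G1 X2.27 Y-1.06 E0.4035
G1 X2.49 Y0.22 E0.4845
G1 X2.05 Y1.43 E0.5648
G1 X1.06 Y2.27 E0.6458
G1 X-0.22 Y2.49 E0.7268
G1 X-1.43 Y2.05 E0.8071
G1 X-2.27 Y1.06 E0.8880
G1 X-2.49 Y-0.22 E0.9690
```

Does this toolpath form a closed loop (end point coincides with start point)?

yes

Start point (G0): (-2.49, -0.22). End point (last G1): the path returns to the start — closed.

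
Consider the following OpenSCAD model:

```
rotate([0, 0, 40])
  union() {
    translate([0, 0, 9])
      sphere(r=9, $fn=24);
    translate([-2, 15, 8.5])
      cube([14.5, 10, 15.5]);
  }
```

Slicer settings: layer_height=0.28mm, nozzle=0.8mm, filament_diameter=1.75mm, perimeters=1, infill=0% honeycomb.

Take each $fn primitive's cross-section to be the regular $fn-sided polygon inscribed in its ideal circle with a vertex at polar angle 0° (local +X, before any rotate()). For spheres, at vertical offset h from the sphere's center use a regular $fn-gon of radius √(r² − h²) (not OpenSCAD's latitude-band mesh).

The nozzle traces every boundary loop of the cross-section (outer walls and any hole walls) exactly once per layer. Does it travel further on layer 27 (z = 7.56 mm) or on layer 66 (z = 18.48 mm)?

layer 27 (z = 7.56 mm)

Layer 27 (z = 7.56): the sphere: section is a regular 24-gon, circumradius = √(r²−h²) = √(9²−1.44²) = 8.884 (perimeter = 2·24·8.884·sin(180°/24) = 55.66 mm); the cube at (-2, 15) is not intersected at this z (z outside [8.5, 24]); Merging all regions: only the r=9 sphere is present, so the union is just that shape — boundary = 55.66 mm; (whole slice rotated 40° about Z — lengths, areas and connectivity unchanged). So its perimeter = 55.66 mm. Layer 66 (z = 18.48): the sphere is not intersected at this z (|z−center|=9.480 > r=9); the 14.5×10 cube at (-2, 15) contributes its full rectangle (perimeter 49.00 mm); Merging all regions: only the 14.5×10 cube at (-2, 15) is present, so the union is just that shape — boundary = 49.00 mm; (rotated 40° about Z; rotation is an isometry so areas/perimeters/island counts are preserved). So its perimeter = 49.00 mm. Layer 27 is larger (55.66 vs 49.00 mm).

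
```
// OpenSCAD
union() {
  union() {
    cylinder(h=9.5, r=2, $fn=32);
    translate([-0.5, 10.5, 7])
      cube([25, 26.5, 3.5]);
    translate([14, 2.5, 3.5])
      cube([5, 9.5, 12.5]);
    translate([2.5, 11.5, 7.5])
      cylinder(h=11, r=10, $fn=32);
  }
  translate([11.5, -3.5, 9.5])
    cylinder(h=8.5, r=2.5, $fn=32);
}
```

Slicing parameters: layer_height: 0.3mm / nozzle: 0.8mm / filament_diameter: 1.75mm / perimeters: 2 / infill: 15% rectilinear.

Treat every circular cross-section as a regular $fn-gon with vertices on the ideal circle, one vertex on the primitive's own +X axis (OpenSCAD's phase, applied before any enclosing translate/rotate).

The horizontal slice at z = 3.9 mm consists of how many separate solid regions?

2

At z = 3.9 mm: the r=2 cylinder gives a regular 32-gon of circumradius 2 (constant along its height); the cube at (-0.5, 10.5) is not intersected at this z (z outside [7, 10.5]); the cube at (14, 2.5) is present — its section is the full 5×9.5 rectangle; the cylinder at (2.5, 11.5) is absent (z outside [7.5, 18.5]); Combining (union): the 2 present regions are separate (no shared area or edge), so areas and boundary lengths simply add and each stays a separate island — 2 connected regions; the cylinder at (11.5, -3.5) is not intersected at this z (z outside [9.5, 18]); Merging all regions: only the result so far is present, so the union is just that shape — 2 connected regions. The result has 2 disconnected regions.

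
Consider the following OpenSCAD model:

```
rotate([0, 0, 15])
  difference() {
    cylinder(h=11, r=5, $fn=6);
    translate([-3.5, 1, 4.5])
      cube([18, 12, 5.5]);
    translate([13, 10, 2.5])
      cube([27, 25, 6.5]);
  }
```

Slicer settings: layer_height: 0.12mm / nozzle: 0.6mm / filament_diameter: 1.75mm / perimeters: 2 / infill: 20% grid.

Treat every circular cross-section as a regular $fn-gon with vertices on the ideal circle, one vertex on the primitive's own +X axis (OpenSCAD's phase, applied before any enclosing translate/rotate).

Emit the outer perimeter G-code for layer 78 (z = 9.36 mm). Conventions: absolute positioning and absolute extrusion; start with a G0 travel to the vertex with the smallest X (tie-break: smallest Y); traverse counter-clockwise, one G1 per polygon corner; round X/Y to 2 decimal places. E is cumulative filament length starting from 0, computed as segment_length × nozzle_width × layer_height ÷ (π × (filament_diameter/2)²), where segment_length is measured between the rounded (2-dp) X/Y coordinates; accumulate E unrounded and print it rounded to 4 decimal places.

At z = 9.36 mm: the cylinder: section is a regular 6-gon, circumradius r=5; the cube at (-3.5, 1) is present — its section is the full 18×12 rectangle; the cube at (13, 10) is not intersected at this z (z outside [2.5, 9]); After the difference (first − rest): starting from the r=5 cylinder, the 18×12 cube at (-3.5, 1) partially overlaps it — only the 22.32 mm² overlap (of its 216.00 mm²) is removed, clipping the outline — 1 connected region; (whole slice rotated 15° about Z — lengths, areas and connectivity unchanged). The outline is a single polygon with 7 vertices. Extrusion per mm of travel: 0.6 × 0.12 / (π × 0.875²) = 0.029934. Accumulating E over each segment gives final E = 0.8583.

G0 X-4.83 Y-1.29 Z9.36
G1 X-1.29 Y-4.83 E0.1499
G1 X3.54 Y-3.54 E0.2995
G1 X4.83 Y1.29 E0.4492
G1 X4.01 Y2.11 E0.4839
G1 X-3.64 Y0.06 E0.7209
G1 X-4.05 Y1.60 E0.7687
G1 X-4.83 Y-1.29 E0.8583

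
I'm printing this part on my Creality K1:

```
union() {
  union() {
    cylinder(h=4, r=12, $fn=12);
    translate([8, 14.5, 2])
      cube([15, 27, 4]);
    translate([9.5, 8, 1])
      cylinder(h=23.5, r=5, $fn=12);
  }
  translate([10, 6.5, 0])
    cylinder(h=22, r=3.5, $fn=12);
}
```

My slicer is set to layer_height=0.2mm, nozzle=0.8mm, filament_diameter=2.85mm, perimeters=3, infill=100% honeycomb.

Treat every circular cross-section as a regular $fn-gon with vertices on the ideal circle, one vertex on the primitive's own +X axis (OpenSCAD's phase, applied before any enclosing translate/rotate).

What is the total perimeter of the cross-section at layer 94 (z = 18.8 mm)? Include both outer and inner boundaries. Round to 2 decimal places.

At z = 18.8 mm: the cylinder is not intersected at this z (z outside [0, 4]); the cube at (8, 14.5) is not intersected at this z (z outside [2, 6]); the r=5 cylinder at (9.5, 8) gives a regular 12-gon of circumradius 5 (constant along its height) (perimeter = 2·12·5.000·sin(180°/12) = 31.06 mm); Merging all regions: only the r=5 cylinder at (9.5, 8) is present, so the union is just that shape — boundary = 31.06 mm; the r=3.5 cylinder at (10, 6.5) contributes a regular 12-gon of circumradius 3.5 (perimeter = 2·12·3.500·sin(180°/12) = 21.74 mm); Merging all regions: the regions partially overlap (shared area 36.49 mm²), so the edge portions inside another operand are dropped and the merged outline is re-measured after clipping — boundary = 31.13 mm. Overall, the cross-section is a single solid region. Total boundary length (outer) = 31.13 mm.

31.13 mm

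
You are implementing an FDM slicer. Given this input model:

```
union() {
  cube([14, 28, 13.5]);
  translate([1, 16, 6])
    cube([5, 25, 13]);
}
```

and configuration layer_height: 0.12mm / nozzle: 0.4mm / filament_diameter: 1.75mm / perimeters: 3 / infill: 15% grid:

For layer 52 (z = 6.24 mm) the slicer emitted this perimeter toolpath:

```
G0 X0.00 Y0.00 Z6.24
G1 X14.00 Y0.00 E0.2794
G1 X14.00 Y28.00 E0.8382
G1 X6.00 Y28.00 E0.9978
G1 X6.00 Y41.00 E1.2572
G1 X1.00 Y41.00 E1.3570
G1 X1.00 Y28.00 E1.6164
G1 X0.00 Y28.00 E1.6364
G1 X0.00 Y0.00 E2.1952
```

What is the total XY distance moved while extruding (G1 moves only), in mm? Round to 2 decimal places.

110.00 mm

Sum the Euclidean lengths of each G1 segment: total = 110.00 mm.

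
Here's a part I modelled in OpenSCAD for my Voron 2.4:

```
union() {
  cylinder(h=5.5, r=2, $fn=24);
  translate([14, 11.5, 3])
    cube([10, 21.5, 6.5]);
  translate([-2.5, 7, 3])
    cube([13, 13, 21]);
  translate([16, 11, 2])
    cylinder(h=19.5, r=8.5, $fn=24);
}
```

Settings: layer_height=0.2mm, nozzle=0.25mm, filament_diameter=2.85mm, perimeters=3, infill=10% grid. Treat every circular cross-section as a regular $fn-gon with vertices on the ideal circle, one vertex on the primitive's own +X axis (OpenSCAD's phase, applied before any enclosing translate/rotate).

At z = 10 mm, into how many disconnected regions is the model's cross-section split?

At z = 10 mm: the cylinder is absent (z outside [0, 5.5]); the cube at (14, 11.5) is not intersected at this z (z outside [3, 9.5]); the cube at (-2.5, 7) (footprint 13×13) is included at this height; the r=8.5 cylinder at (16, 11) gives a regular 24-gon of circumradius 8.5 (constant along its height); Taking the union: the regions partially overlap (shared area 23.64 mm²), so overlapping operands fuse into one piece — 1 connected region. The result has 1 disconnected region.

1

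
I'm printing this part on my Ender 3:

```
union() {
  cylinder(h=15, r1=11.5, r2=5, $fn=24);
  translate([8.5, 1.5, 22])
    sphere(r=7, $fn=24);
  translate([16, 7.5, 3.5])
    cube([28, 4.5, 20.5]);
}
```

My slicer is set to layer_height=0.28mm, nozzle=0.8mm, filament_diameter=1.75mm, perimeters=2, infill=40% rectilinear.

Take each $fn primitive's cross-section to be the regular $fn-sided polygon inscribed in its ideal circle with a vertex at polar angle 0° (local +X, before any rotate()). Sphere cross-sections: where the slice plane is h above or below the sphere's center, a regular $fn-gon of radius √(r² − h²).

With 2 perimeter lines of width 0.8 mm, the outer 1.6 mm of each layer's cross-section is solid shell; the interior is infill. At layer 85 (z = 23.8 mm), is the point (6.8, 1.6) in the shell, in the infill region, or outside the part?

At z = 23.8 mm: the cone is absent (z outside [0, 15]); the r=7 sphere at (8.5, 1.5) contributes a regular 24-gon of circumradius √(7²−1.8²) = 6.765; the cube at (16, 7.5) (footprint 28×4.5) is included at this height; Merging all regions: the 2 present regions are separate (no shared area or edge), so areas and boundary lengths simply add and each stays a separate island — 2 connected regions. Overall, the cross-section has 2 separate islands. The nearest boundary edge runs (1.74, 1.50)→(1.97, 3.25); distance from the point to it = 5.01 mm. (Shell/infill is judged within the island containing the point — the largest one.) The point is inside the cross-section and 5.01 mm from the nearest boundary — more than the 1.6 mm shell width (2 × 0.8), so it's in the infill interior.

infill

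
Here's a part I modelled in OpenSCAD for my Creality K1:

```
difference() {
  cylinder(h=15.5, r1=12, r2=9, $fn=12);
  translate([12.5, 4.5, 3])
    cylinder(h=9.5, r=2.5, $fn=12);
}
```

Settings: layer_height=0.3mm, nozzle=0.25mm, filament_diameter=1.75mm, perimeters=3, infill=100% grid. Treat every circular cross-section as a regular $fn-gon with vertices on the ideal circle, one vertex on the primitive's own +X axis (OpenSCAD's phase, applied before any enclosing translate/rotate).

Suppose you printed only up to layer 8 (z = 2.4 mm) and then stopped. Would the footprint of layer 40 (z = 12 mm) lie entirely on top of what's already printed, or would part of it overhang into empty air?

Compare the two slices. At z = 2.4: the cone contributes a regular 12-gon of circumradius 11.535 (interpolated between r1=12 and r2=9 at t=0.155) (area = (12/2)·11.535²·sin(360°/12) = 399.20 mm²); the cylinder at (12.5, 4.5) does not reach this height (z outside [3, 12.5]); After the difference (first − rest): none of the subtracted shapes is present at this height, so the cone is unchanged — area = 399.20 mm². At z = 12: the cone contributes a regular 12-gon of circumradius 9.677 (interpolated between r1=12 and r2=9 at t=0.774) (area = (12/2)·9.677²·sin(360°/12) = 280.96 mm²); the cylinder at (12.5, 4.5): section is a regular 12-gon, circumradius r=2.5 (area = (12/2)·2.500²·sin(360°/12) = 18.75 mm²); Subtracting the remaining from the first: starting from the cone (280.96 mm²), the r=2.5 cylinder at (12.5, 4.5) misses the remaining region (no effect) — area = 280.96 mm². Checking containment: the cross-section at z = 12 is a subset of the cross-section at z = 2.4.

entirely on top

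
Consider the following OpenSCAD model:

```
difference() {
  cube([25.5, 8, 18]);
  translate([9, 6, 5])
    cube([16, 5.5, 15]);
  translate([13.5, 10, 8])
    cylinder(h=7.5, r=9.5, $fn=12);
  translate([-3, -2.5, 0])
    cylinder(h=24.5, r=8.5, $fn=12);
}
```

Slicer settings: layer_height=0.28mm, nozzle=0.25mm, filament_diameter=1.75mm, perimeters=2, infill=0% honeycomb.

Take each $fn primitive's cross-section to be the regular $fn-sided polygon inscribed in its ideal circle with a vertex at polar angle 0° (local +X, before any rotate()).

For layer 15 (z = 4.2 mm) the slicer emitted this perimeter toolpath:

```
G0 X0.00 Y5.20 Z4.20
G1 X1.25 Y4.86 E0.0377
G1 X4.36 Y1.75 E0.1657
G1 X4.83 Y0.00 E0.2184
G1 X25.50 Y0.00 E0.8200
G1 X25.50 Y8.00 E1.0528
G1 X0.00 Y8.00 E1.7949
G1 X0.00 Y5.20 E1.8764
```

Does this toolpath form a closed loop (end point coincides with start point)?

Start point (G0): (0.00, 5.20). End point (last G1): the path returns to the start — closed.

yes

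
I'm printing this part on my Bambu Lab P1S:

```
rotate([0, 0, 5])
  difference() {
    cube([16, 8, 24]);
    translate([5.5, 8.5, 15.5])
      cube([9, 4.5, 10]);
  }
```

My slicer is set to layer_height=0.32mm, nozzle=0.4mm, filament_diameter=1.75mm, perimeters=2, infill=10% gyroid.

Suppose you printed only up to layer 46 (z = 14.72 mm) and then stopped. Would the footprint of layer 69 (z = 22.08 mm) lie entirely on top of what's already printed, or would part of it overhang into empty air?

Compare the two slices. At z = 14.72: the 16×8 cube contributes its full rectangle (area 128.00 mm²); the cube at (5.5, 8.5) is absent (z outside [15.5, 25.5]); Subtracting the remaining from the first: none of the subtracted shapes is present at this height, so the 16×8 cube is unchanged — area = 128.00 mm²; (whole slice rotated 5° about Z — lengths, areas and connectivity unchanged). At z = 22.08: the 16×8 cube contributes its full rectangle (area 128.00 mm²); the cube at (5.5, 8.5) is present — its section is the full 9×4.5 rectangle (area 40.50 mm²); Taking the first minus the rest: starting from the 16×8 cube (128.00 mm²), the 9×4.5 cube at (5.5, 8.5) misses the remaining region (no effect) — area = 128.00 mm²; (whole slice rotated 5° about Z — lengths, areas and connectivity unchanged). Checking containment: the cross-section at z = 22.08 is a subset of the cross-section at z = 14.72.

entirely on top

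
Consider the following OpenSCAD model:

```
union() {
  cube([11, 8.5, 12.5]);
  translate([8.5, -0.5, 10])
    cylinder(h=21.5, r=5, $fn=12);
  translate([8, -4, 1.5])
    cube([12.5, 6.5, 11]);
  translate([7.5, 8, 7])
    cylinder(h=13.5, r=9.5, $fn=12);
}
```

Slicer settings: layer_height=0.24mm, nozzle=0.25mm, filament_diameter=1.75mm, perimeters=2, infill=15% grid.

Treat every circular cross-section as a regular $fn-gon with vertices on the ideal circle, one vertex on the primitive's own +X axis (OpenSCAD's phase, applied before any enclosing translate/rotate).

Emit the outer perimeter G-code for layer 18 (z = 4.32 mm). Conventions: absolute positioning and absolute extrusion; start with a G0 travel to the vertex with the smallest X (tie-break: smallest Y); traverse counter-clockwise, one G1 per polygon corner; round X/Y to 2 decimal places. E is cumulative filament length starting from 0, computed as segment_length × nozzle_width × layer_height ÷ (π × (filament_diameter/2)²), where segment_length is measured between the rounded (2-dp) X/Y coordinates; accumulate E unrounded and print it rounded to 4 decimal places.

At z = 4.32 mm: the 11×8.5 cube contributes its full rectangle; the cylinder at (8.5, -0.5) is absent (z outside [10, 31.5]); the 12.5×6.5 cube at (8, -4) contributes its full rectangle; the cylinder at (7.5, 8) does not reach this height (z outside [7, 20.5]); Taking the union: the regions partially overlap (shared area 7.50 mm²), so overlapping operands fuse into one piece — 1 connected region. The outline is a single polygon with 8 vertices. Extrusion per mm of travel: 0.25 × 0.24 / (π × 0.875²) = 0.024945. Accumulating E over each segment gives final E = 1.6464.

G0 X0.00 Y0.00 Z4.32
G1 X8.00 Y0.00 E0.1996
G1 X8.00 Y-4.00 E0.2993
G1 X20.50 Y-4.00 E0.6112
G1 X20.50 Y2.50 E0.7733
G1 X11.00 Y2.50 E1.0103
G1 X11.00 Y8.50 E1.1599
G1 X0.00 Y8.50 E1.4343
G1 X0.00 Y0.00 E1.6464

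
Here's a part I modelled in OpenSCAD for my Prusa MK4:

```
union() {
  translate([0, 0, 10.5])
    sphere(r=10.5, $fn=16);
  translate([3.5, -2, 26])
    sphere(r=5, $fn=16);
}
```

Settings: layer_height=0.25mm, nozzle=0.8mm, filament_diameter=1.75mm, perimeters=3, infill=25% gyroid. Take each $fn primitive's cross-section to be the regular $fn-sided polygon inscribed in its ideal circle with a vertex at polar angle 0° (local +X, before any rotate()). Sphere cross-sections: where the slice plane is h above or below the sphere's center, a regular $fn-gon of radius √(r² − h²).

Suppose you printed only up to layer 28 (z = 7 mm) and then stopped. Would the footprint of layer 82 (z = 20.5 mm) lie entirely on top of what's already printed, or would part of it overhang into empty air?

entirely on top

Compare the two slices. At z = 7: the r=10.5 sphere slices to a regular 16-gon of circumradius 9.899 (√(r²−h²) with h=3.5 from center) (area = (16/2)·9.899²·sin(360°/16) = 300.02 mm²); the sphere at (3.5, -2) does not reach this height (|z−center|=19.000 > r=5); Combining (union): only the r=10.5 sphere is present, so the union is just that shape — area = 300.02 mm². At z = 20.5: the sphere: section is a regular 16-gon, circumradius = √(r²−h²) = √(10.5²−10²) = 3.202 (area = (16/2)·3.202²·sin(360°/16) = 31.38 mm²); the sphere at (3.5, -2) does not reach this height (|z−center|=5.500 > r=5); Merging all regions: only the r=10.5 sphere is present, so the union is just that shape — area = 31.38 mm². Checking containment: the cross-section at z = 20.5 is a subset of the cross-section at z = 7.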